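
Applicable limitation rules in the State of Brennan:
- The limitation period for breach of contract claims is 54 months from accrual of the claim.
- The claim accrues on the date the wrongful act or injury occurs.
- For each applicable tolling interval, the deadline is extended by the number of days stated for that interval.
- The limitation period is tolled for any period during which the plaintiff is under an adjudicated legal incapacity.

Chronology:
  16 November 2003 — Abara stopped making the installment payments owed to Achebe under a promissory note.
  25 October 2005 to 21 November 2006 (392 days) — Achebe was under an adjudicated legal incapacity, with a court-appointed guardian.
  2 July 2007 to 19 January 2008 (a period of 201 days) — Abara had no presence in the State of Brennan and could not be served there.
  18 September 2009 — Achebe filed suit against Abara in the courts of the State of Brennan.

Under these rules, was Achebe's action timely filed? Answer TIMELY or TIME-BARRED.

The limitation period began to run on 16 November 2003.
Adding the 54 months base period to 16 November 2003 gives a deadline of 16 May 2008, before any tolling.
The plaintiff's legal incapacity from 25 October 2005 to 21 November 2006 tolled the period for 392 days, extending the deadline to 12 June 2009.
The defendant's absence from the jurisdiction from 2 July 2007 to 19 January 2008 does not toll the period, because no stated rule makes the defendant's absence a tolling event.
Filing on 18 September 2009 missed the 12 June 2009 deadline — the action is time-barred.

TIME-BARRED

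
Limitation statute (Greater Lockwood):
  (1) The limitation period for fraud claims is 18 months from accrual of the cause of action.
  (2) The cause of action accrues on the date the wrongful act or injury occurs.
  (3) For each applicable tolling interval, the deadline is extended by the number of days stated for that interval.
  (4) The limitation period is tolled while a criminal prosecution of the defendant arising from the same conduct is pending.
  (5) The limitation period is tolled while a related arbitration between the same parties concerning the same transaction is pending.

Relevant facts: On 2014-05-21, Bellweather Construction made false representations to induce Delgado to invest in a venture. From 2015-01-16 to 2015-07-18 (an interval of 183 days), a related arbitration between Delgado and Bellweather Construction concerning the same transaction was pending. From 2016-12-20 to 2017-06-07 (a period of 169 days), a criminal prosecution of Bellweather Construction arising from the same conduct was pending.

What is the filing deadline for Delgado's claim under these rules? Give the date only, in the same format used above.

The claim accrued on 2014-05-21, when the wrongful act occurred.
Adding the 18 months base period to 2014-05-21 gives a deadline of 2015-11-21, before any tolling.
The period was tolled for 183 days by the pending related arbitration (2015-01-16 to 2015-07-18), pushing the deadline to 2016-05-22.
The pending criminal prosecution starting 2016-12-20 came too late — the period had run on 2016-05-22 — and so does not extend the deadline.

2016-05-22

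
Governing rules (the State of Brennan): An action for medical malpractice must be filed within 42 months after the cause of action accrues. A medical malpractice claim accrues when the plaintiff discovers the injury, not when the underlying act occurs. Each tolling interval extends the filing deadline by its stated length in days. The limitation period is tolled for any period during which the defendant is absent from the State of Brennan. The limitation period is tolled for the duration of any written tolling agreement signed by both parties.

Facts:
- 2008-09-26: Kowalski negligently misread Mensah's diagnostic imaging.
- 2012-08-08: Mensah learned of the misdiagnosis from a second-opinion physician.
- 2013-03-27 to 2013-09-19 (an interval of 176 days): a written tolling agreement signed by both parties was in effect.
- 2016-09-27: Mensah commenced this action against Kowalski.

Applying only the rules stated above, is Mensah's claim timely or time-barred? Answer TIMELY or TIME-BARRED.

Accrual is tied to discovery, so the period began on 2012-08-08 rather than on 2008-09-26 when the act occurred.
The untolled deadline — 42 months after 2012-08-08 — is 2016-02-08.
The written tolling agreement from 2013-03-27 to 2013-09-19 tolled the period for 176 days, extending the deadline to 2016-08-02.
Mensah filed on 2016-09-27, after the 2016-08-02 deadline, so the action is time-barred.

TIME-BARRED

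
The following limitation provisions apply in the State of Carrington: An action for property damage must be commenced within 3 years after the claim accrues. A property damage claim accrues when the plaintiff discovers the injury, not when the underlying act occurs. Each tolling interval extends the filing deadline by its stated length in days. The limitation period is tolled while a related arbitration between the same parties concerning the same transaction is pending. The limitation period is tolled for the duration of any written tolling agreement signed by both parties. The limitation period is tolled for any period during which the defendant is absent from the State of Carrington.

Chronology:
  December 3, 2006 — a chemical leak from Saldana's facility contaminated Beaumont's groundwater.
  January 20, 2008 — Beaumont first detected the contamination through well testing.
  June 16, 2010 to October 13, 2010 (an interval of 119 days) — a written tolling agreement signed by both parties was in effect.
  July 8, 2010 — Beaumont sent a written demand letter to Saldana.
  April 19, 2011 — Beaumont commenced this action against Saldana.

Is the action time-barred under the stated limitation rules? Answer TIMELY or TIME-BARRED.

TIMELY

Under the discovery rule, the claim accrued on January 20, 2008, when Beaumont discovered the injury — not on the December 3, 2006 date of the underlying act.
3 years from January 20, 2008 is January 20, 2011.
The written tolling agreement from June 16, 2010 to October 13, 2010 tolled the period for 119 days, extending the deadline to May 19, 2011.
None of the other events listed affects the running of the period under the stated rules.
Filing on April 19, 2011 beat the May 19, 2011 deadline — the action is timely.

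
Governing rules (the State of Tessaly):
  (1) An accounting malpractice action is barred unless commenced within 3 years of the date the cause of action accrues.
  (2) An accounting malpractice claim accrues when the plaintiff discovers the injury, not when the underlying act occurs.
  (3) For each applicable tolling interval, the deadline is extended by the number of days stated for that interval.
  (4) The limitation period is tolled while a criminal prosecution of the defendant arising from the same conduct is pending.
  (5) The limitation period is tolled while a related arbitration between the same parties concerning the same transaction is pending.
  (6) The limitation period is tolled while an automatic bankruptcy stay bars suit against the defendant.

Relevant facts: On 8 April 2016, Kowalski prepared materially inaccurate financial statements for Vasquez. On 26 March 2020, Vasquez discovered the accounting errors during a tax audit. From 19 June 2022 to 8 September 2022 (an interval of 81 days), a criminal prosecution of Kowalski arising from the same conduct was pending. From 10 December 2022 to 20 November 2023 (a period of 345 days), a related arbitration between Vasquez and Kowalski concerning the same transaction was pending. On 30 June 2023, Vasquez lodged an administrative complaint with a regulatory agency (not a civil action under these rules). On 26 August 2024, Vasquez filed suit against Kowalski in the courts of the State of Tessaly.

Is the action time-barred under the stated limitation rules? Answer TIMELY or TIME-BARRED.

TIME-BARRED

Accrual is tied to discovery, so the period began on 26 March 2020 rather than on 8 April 2016 when the act occurred.
The untolled deadline — 3 years after 26 March 2020 — is 26 March 2023.
The pending criminal prosecution from 19 June 2022 to 8 September 2022 tolled the period for 81 days, extending the deadline to 15 June 2023.
Because the pending related arbitration ran from 10 December 2022 to 20 November 2023, the deadline is extended by 345 days to 25 May 2024.
The other events in the timeline have no effect on the limitation period under the stated rules.
The 26 August 2024 filing falls after the 25 May 2024 deadline; the claim is time-barred.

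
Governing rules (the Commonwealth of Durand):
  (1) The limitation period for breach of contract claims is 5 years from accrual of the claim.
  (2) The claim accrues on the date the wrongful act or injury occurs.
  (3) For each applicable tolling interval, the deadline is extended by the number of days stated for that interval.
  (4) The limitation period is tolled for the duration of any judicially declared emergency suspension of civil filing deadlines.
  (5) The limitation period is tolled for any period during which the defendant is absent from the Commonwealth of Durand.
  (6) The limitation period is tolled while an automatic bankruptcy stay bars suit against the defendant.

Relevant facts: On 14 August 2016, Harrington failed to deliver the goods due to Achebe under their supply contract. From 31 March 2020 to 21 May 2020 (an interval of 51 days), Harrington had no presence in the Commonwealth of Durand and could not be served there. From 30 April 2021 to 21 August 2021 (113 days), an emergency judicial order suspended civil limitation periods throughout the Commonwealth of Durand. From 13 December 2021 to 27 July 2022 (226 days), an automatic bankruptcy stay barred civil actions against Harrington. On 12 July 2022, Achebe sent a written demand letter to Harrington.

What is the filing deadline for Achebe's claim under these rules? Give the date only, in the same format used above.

The limitation period began to run on 14 August 2016.
Adding the 5 years base period to 14 August 2016 gives a deadline of 14 August 2021, before any tolling.
The period was tolled for 51 days by the defendant's absence from the jurisdiction (31 March 2020 to 21 May 2020), pushing the deadline to 4 October 2021.
The emergency suspension of filing deadlines from 30 April 2021 to 21 August 2021 tolled the period for 113 days, extending the deadline to 25 January 2022.
The period was tolled for 226 days by the automatic bankruptcy stay (13 December 2021 to 27 July 2022), pushing the deadline to 8 September 2022.
The other events in the timeline have no effect on the limitation period under the stated rules.

8 September 2022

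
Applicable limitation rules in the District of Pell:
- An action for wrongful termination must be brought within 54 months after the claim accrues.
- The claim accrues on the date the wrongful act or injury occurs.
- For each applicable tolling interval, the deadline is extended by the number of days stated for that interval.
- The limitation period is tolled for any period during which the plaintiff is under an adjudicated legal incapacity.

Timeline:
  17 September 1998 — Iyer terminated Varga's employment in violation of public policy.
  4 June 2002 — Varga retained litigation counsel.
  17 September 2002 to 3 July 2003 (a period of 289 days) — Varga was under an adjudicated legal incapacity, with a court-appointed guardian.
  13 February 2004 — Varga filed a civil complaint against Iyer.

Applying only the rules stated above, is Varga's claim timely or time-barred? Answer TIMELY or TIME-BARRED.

TIME-BARRED

The limitation period began to run on 17 September 1998.
54 months from 17 September 1998 is 17 March 2003.
The plaintiff's legal incapacity from 17 September 2002 to 3 July 2003 tolled the period for 289 days, extending the deadline to 31 December 2003.
The other events in the timeline have no effect on the limitation period under the stated rules.
Filing on 13 February 2004 missed the 31 December 2003 deadline — the action is time-barred.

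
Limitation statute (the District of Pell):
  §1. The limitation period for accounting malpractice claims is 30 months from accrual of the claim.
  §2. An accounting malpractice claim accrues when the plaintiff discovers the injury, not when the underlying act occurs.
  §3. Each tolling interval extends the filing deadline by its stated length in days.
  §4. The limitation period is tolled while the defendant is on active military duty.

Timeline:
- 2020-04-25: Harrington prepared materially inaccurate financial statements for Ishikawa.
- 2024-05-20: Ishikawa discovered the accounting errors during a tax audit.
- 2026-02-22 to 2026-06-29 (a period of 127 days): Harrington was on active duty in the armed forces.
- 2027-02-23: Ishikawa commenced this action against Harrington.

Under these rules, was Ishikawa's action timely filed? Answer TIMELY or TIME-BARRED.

The claim did not accrue until Ishikawa discovered the injury on 2024-05-20; the 2020-04-25 act date does not start the clock under the stated rule.
The untolled deadline — 30 months after 2024-05-20 — is 2026-11-20.
The defendant's active military service from 2026-02-22 to 2026-06-29 tolled the period for 127 days, extending the deadline to 2027-03-27.
The 2027-02-23 filing precedes the 2027-03-27 deadline; the claim is timely.

TIMELY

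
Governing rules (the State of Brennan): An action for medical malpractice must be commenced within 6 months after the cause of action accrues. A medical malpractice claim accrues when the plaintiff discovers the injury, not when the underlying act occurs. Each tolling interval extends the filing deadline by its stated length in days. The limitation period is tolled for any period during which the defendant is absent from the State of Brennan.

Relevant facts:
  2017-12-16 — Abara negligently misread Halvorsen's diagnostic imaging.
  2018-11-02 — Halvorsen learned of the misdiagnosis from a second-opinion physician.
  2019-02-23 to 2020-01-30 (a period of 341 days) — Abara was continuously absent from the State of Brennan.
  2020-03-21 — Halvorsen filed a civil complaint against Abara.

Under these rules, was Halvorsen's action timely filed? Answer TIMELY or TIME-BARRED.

Accrual is tied to discovery, so the period began on 2018-11-02 rather than on 2017-12-16 when the act occurred.
6 months from 2018-11-02 is 2019-05-02.
Because the defendant's absence from the jurisdiction ran from 2019-02-23 to 2020-01-30, the deadline is extended by 341 days to 2020-04-07.
The 2020-03-21 filing precedes the 2020-04-07 deadline; the claim is timely.

TIMELY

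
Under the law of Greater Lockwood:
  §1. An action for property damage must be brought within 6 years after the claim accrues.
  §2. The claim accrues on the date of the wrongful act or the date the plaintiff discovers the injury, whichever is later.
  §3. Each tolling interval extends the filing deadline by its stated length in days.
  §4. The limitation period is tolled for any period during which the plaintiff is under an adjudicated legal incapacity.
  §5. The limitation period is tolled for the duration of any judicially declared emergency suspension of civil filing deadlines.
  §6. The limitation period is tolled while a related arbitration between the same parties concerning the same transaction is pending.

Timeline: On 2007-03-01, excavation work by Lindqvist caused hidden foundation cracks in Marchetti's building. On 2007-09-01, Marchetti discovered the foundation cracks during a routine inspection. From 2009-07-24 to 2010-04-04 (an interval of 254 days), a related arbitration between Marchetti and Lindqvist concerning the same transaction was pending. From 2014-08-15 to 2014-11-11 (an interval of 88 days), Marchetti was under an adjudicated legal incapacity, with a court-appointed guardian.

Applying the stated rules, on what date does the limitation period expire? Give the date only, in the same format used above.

2014-05-13

Because discovery on 2007-09-01 post-dates the 2007-03-01 act, accrual under the later-of rule falls on 2007-09-01.
The untolled deadline — 6 years after 2007-09-01 — is 2013-09-01.
The period was tolled for 254 days by the pending related arbitration (2009-07-24 to 2010-04-04), pushing the deadline to 2014-05-13.
The plaintiff's legal incapacity starting 2014-08-15 came too late — the period had run on 2014-05-13 — and so does not extend the deadline.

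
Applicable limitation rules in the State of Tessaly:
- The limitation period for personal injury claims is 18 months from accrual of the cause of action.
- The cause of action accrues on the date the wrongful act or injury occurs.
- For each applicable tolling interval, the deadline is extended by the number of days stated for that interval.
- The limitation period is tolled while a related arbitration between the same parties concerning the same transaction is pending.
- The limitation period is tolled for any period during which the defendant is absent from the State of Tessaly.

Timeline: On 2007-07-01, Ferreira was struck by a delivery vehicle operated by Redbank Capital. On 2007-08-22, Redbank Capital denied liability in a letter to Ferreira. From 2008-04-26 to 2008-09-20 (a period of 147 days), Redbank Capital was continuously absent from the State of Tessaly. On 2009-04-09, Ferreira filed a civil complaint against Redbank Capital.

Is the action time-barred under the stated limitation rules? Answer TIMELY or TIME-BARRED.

TIMELY

The limitation period began to run on 2007-07-01.
The untolled deadline — 18 months after 2007-07-01 — is 2009-01-01.
Because the defendant's absence from the jurisdiction ran from 2008-04-26 to 2008-09-20, the deadline is extended by 147 days to 2009-05-28.
The other events in the timeline have no effect on the limitation period under the stated rules.
Filing on 2009-04-09 beat the 2009-05-28 deadline — the action is timely.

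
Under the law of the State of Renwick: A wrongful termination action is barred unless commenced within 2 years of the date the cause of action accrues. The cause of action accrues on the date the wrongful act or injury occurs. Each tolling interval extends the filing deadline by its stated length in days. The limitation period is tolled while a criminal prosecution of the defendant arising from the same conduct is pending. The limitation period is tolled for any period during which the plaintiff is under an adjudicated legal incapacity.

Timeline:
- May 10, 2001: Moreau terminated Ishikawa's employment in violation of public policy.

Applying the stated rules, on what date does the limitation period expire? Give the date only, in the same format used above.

May 10, 2003

The limitation period began to run on May 10, 2001.
The untolled deadline — 2 years after May 10, 2001 — is May 10, 2003.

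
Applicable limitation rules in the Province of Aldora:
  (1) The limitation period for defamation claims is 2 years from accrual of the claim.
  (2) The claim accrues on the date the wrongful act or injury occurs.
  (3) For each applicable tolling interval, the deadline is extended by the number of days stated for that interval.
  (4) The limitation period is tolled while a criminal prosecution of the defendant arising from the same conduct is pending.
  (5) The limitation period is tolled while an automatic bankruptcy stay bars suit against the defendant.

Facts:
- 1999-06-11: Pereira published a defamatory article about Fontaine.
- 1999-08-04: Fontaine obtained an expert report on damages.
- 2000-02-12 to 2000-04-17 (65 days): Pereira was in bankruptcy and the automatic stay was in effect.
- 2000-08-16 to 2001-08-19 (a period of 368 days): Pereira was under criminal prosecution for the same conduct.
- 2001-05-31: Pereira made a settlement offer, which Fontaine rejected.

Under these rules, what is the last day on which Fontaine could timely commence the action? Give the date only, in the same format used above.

2002-08-18

The claim accrued on 1999-06-11, when the wrongful act occurred.
The untolled deadline — 2 years after 1999-06-11 — is 2001-06-11.
The period was tolled for 65 days by the automatic bankruptcy stay (2000-02-12 to 2000-04-17), pushing the deadline to 2001-08-15.
The pending criminal prosecution from 2000-08-16 to 2001-08-19 tolled the period for 368 days, extending the deadline to 2002-08-18.
The other events in the timeline have no effect on the limitation period under the stated rules.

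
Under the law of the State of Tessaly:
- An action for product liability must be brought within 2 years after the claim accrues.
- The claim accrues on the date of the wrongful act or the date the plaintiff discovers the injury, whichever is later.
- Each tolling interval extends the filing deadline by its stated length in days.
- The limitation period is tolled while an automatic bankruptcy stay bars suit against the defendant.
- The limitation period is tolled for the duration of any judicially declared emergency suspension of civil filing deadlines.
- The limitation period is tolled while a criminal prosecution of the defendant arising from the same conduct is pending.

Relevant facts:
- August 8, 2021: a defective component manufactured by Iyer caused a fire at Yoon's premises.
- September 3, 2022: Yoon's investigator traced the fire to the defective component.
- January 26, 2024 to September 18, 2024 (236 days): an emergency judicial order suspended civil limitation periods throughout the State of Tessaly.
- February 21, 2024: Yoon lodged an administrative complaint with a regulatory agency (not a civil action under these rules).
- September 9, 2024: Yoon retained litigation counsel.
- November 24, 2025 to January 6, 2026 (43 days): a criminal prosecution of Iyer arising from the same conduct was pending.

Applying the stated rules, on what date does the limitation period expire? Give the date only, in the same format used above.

Because discovery on September 3, 2022 post-dates the August 8, 2021 act, accrual under the later-of rule falls on September 3, 2022.
Adding the 2 years base period to September 3, 2022 gives a deadline of September 3, 2024, before any tolling.
Because the emergency suspension of filing deadlines ran from January 26, 2024 to September 18, 2024, the deadline is extended by 236 days to April 27, 2025.
The pending criminal prosecution from November 24, 2025 to January 6, 2026 began after the period had already run on April 27, 2025, so it has no tolling effect.
None of the other events listed affects the running of the period under the stated rules.

April 27, 2025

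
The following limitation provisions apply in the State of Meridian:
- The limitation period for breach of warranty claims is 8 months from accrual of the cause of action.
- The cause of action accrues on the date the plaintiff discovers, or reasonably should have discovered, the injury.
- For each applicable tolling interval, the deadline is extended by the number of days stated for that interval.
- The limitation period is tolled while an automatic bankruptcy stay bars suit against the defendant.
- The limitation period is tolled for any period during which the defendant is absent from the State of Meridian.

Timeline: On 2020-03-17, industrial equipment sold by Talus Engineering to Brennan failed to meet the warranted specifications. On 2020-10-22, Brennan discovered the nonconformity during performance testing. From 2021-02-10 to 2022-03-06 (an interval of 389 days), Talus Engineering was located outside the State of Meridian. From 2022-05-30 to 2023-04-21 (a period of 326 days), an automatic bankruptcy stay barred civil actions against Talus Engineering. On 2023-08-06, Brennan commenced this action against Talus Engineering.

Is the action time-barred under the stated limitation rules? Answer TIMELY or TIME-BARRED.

Accrual is tied to discovery, so the period began on 2020-10-22 rather than on 2020-03-17 when the act occurred.
The untolled deadline — 8 months after 2020-10-22 — is 2021-06-22.
Because the defendant's absence from the jurisdiction ran from 2021-02-10 to 2022-03-06, the deadline is extended by 389 days to 2022-07-16.
The automatic bankruptcy stay from 2022-05-30 to 2023-04-21 tolled the period for 326 days, extending the deadline to 2023-06-07.
The 2023-08-06 filing falls after the 2023-06-07 deadline; the claim is time-barred.

TIME-BARRED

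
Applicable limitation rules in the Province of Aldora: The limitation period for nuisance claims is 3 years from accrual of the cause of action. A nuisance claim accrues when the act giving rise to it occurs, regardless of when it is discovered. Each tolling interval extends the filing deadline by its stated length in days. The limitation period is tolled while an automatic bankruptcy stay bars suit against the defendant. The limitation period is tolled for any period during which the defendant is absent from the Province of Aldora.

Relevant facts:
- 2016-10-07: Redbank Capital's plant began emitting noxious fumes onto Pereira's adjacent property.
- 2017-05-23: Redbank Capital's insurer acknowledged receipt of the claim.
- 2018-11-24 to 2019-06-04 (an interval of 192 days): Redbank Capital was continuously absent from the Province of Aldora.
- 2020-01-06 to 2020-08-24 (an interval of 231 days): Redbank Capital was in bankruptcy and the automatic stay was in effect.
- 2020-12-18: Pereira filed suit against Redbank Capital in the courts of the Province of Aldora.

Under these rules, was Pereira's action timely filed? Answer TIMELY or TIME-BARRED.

TIME-BARRED

The claim accrued on 2016-10-07, when the wrongful act occurred.
The untolled deadline — 3 years after 2016-10-07 — is 2019-10-07.
The defendant's absence from the jurisdiction from 2018-11-24 to 2019-06-04 tolled the period for 192 days, extending the deadline to 2020-04-16.
The automatic bankruptcy stay from 2020-01-06 to 2020-08-24 tolled the period for 231 days, extending the deadline to 2020-12-03.
None of the other events listed affects the running of the period under the stated rules.
Pereira filed on 2020-12-18, after the 2020-12-03 deadline, so the action is time-barred.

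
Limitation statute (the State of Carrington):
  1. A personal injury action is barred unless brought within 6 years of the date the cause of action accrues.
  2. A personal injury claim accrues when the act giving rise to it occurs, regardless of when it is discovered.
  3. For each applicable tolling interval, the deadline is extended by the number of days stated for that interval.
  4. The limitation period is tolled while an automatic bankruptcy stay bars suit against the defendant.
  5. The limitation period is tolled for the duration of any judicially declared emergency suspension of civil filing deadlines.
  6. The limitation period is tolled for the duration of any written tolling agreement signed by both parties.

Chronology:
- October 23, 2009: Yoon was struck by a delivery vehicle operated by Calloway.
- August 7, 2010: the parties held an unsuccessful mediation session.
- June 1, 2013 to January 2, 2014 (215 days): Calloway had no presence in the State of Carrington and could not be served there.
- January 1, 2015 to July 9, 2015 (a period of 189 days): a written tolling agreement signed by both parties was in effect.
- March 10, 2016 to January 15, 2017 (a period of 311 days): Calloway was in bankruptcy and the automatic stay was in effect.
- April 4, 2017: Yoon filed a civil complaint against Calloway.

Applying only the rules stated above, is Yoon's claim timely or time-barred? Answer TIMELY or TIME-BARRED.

The claim accrued on October 23, 2009, when the wrongful act occurred.
6 years from October 23, 2009 is October 23, 2015.
The written tolling agreement from January 1, 2015 to July 9, 2015 tolled the period for 189 days, extending the deadline to April 29, 2016.
The period was tolled for 311 days by the automatic bankruptcy stay (March 10, 2016 to January 15, 2017), pushing the deadline to March 6, 2017.
The defendant's absence from the jurisdiction from June 1, 2013 to January 2, 2014 does not toll the period, because no stated rule makes the defendant's absence a tolling event.
Nothing else in the chronology tolls or restarts the period.
Filing on April 4, 2017 missed the March 6, 2017 deadline — the action is time-barred.

TIME-BARRED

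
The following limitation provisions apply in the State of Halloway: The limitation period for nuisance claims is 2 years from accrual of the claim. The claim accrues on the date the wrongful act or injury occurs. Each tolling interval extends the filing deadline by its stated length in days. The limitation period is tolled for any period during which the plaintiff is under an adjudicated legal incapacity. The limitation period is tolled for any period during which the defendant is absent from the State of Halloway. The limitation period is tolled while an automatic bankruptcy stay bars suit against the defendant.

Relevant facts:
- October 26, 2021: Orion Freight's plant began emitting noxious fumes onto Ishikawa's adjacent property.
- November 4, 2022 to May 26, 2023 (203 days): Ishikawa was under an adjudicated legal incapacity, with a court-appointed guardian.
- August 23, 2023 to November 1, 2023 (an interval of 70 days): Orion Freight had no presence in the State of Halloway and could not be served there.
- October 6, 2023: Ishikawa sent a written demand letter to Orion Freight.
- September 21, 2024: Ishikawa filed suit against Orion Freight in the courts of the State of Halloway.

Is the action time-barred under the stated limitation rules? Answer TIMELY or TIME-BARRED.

TIME-BARRED

The limitation period began to run on October 26, 2021.
The untolled deadline — 2 years after October 26, 2021 — is October 26, 2023.
Because the plaintiff's legal incapacity ran from November 4, 2022 to May 26, 2023, the deadline is extended by 203 days to May 16, 2024.
The defendant's absence from the jurisdiction from August 23, 2023 to November 1, 2023 tolled the period for 70 days, extending the deadline to July 25, 2024.
The other events in the timeline have no effect on the limitation period under the stated rules.
Filing on September 21, 2024 missed the July 25, 2024 deadline — the action is time-barred.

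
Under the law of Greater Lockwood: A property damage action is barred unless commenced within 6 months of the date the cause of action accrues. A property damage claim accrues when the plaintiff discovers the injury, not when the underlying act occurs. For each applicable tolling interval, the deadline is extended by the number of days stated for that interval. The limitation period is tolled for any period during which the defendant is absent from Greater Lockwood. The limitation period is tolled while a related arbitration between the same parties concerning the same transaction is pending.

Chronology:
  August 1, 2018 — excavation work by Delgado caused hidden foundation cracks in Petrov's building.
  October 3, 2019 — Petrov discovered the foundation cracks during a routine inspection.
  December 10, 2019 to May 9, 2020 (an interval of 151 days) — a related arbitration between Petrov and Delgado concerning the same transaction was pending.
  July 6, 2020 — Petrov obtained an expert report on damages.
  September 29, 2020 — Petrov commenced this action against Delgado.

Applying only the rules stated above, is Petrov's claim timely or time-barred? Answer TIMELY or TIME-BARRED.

TIME-BARRED

Under the discovery rule, the claim accrued on October 3, 2019, when Petrov discovered the injury — not on the August 1, 2018 date of the underlying act.
6 months from October 3, 2019 is April 3, 2020.
The pending related arbitration from December 10, 2019 to May 9, 2020 tolled the period for 151 days, extending the deadline to September 1, 2020.
The other events in the timeline have no effect on the limitation period under the stated rules.
The September 29, 2020 filing falls after the September 1, 2020 deadline; the claim is time-barred.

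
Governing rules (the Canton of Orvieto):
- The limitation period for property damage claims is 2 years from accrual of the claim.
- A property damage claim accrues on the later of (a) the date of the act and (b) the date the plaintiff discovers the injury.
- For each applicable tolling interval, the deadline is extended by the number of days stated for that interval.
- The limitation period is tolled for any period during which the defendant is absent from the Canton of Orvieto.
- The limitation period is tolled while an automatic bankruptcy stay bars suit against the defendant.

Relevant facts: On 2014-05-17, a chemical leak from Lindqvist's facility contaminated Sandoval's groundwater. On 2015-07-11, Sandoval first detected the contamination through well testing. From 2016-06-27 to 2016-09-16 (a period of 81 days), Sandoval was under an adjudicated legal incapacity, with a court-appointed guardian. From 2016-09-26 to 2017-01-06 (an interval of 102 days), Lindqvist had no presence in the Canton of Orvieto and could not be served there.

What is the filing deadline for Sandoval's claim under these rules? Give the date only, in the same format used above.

2017-10-21

Because discovery on 2015-07-11 post-dates the 2014-05-17 act, accrual under the later-of rule falls on 2015-07-11.
The untolled deadline — 2 years after 2015-07-11 — is 2017-07-11.
The defendant's absence from the jurisdiction from 2016-09-26 to 2017-01-06 tolled the period for 102 days, extending the deadline to 2017-10-21.
No stated provision tolls the period for the plaintiff's incapacity, so the interval from 2016-06-27 to 2016-09-16 has no effect on the deadline.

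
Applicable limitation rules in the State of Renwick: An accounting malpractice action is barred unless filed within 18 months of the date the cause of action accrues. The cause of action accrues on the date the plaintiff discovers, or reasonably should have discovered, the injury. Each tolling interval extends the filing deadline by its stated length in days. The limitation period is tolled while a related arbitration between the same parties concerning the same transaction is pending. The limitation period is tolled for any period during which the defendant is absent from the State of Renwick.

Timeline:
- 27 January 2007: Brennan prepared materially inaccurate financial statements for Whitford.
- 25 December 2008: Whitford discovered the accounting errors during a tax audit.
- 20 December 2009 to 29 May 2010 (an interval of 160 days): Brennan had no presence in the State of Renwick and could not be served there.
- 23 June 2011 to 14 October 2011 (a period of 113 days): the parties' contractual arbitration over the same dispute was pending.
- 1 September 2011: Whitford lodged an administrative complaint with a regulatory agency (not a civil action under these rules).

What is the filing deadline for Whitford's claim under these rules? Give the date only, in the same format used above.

The claim did not accrue until Whitford discovered the injury on 25 December 2008; the 27 January 2007 act date does not start the clock under the stated rule.
The untolled deadline — 18 months after 25 December 2008 — is 25 June 2010.
The period was tolled for 160 days by the defendant's absence from the jurisdiction (20 December 2009 to 29 May 2010), pushing the deadline to 2 December 2010.
The pending related arbitration from 23 June 2011 to 14 October 2011 began after the period had already run on 2 December 2010, so it has no tolling effect.
Nothing else in the chronology tolls or restarts the period.

2 December 2010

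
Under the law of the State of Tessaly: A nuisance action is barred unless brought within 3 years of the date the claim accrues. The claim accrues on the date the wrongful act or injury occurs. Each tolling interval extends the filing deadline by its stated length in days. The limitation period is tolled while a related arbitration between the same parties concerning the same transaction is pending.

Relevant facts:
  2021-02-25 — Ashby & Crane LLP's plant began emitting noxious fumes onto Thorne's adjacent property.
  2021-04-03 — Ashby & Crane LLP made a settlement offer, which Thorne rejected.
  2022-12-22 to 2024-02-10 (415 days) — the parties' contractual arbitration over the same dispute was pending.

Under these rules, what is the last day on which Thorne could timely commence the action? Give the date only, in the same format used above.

2025-04-15

The limitation period began to run on 2021-02-25.
The untolled deadline — 3 years after 2021-02-25 — is 2024-02-25.
Because the pending related arbitration ran from 2022-12-22 to 2024-02-10, the deadline is extended by 415 days to 2025-04-15.
Nothing else in the chronology tolls or restarts the period.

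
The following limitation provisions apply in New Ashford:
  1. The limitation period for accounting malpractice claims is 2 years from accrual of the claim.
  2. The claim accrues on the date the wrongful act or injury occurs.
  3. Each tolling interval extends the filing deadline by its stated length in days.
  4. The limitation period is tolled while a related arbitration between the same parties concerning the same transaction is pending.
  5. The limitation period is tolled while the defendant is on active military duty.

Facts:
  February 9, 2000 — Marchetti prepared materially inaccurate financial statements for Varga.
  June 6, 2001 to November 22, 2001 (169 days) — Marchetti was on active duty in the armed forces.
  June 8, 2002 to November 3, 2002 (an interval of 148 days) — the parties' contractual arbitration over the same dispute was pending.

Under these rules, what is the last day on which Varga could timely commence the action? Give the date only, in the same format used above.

The limitation period began to run on February 9, 2000.
The untolled deadline — 2 years after February 9, 2000 — is February 9, 2002.
The defendant's active military service from June 6, 2001 to November 22, 2001 tolled the period for 169 days, extending the deadline to July 28, 2002.
Because the pending related arbitration ran from June 8, 2002 to November 3, 2002, the deadline is extended by 148 days to December 23, 2002.

December 23, 2002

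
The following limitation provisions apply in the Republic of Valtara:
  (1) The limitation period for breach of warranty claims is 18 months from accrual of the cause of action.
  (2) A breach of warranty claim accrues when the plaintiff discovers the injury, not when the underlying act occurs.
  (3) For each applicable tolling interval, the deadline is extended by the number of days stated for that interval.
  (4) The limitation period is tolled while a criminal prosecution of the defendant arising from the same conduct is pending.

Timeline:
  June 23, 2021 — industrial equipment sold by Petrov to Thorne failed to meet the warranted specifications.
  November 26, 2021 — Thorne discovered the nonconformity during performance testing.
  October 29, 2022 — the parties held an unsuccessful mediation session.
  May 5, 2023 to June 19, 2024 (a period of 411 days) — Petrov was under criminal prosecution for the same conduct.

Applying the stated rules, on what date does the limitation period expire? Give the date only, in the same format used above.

July 10, 2024

Under the discovery rule, the claim accrued on November 26, 2021, when Thorne discovered the injury — not on the June 23, 2021 date of the underlying act.
Adding the 18 months base period to November 26, 2021 gives a deadline of May 26, 2023, before any tolling.
The period was tolled for 411 days by the pending criminal prosecution (May 5, 2023 to June 19, 2024), pushing the deadline to July 10, 2024.
The other events in the timeline have no effect on the limitation period under the stated rules.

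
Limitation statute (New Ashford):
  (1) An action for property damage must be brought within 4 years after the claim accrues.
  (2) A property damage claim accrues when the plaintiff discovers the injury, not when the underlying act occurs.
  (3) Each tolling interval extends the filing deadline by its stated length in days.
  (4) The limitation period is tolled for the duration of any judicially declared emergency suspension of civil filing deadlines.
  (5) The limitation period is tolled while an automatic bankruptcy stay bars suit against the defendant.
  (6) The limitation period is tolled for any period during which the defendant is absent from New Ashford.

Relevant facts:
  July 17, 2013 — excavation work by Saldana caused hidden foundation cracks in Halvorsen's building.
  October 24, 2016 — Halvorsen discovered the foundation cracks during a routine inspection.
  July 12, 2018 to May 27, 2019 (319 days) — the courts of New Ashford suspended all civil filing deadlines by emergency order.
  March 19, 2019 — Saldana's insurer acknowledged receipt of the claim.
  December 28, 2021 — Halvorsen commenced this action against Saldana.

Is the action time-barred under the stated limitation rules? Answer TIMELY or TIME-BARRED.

TIME-BARRED

Accrual is tied to discovery, so the period began on October 24, 2016 rather than on July 17, 2013 when the act occurred.
4 years from October 24, 2016 is October 24, 2020.
The period was tolled for 319 days by the emergency suspension of filing deadlines (July 12, 2018 to May 27, 2019), pushing the deadline to September 8, 2021.
The other events in the timeline have no effect on the limitation period under the stated rules.
Halvorsen filed on December 28, 2021, after the September 8, 2021 deadline, so the action is time-barred.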